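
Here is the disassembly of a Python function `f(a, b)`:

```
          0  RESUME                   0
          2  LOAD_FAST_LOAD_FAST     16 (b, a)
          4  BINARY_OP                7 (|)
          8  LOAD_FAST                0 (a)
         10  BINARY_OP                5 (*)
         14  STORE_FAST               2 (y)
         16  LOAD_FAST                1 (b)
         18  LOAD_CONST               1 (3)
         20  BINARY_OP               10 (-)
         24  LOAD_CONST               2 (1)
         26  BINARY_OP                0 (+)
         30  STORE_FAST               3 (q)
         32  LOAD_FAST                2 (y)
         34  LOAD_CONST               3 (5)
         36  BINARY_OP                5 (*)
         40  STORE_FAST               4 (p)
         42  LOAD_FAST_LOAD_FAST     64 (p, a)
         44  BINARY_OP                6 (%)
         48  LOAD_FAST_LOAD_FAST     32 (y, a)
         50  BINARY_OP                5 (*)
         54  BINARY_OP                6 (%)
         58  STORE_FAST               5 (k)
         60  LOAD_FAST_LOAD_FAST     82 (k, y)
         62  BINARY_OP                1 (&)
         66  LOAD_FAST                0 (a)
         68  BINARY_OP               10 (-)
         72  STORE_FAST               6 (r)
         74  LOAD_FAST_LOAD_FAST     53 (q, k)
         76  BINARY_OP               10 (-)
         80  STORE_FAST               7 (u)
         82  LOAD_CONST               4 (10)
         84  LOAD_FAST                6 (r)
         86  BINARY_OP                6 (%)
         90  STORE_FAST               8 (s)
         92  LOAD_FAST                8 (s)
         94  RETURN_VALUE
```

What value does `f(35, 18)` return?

LOAD_FAST_LOAD_FAST b,a → push 18,35. Stack: [18, 35]
BINARY_OP | → 18 | 35 = 51. Stack: [51]
LOAD_FAST a → push 35. Stack: [51, 35]
BINARY_OP * → 51 * 35 = 1785. Stack: [1785]
STORE_FAST y → y=1785. Stack: []
LOAD_FAST b → push 18. Stack: [18]
LOAD_CONST → push 3. Stack: [18, 3]
BINARY_OP - → 18 - 3 = 15. Stack: [15]
LOAD_CONST → push 1. Stack: [15, 1]
BINARY_OP + → 15 + 1 = 16. Stack: [16]
STORE_FAST q → q=16. Stack: []
LOAD_FAST y → push 1785. Stack: [1785]
LOAD_CONST → push 5. Stack: [1785, 5]
BINARY_OP * → 1785 * 5 = 8925. Stack: [8925]
STORE_FAST p → p=8925. Stack: []
LOAD_FAST_LOAD_FAST p,a → push 8925,35. Stack: [8925, 35]
BINARY_OP % → 8925 % 35 = 0. Stack: [0]
LOAD_FAST_LOAD_FAST y,a → push 1785,35. Stack: [0, 1785, 35]
BINARY_OP * → 1785 * 35 = 62475. Stack: [0, 62475]
BINARY_OP % → 0 % 62475 = 0. Stack: [0]
STORE_FAST k → k=0. Stack: []
LOAD_FAST_LOAD_FAST k,y → push 0,1785. Stack: [0, 1785]
BINARY_OP & → 0 & 1785 = 0. Stack: [0]
LOAD_FAST a → push 35. Stack: [0, 35]
BINARY_OP - → 0 - 35 = -35. Stack: [-35]
STORE_FAST r → r=-35. Stack: []
LOAD_FAST_LOAD_FAST q,k → push 16,0. Stack: [16, 0]
BINARY_OP - → 16 - 0 = 16. Stack: [16]
STORE_FAST u → u=16. Stack: []
LOAD_CONST → push 10. Stack: [10]
LOAD_FAST r → push -35. Stack: [10, -35]
BINARY_OP % → 10 % -35 = -25. Stack: [-25]
STORE_FAST s → s=-25. Stack: []
LOAD_FAST s → push -25. Stack: [-25]
RETURN_VALUE → return -25.

-25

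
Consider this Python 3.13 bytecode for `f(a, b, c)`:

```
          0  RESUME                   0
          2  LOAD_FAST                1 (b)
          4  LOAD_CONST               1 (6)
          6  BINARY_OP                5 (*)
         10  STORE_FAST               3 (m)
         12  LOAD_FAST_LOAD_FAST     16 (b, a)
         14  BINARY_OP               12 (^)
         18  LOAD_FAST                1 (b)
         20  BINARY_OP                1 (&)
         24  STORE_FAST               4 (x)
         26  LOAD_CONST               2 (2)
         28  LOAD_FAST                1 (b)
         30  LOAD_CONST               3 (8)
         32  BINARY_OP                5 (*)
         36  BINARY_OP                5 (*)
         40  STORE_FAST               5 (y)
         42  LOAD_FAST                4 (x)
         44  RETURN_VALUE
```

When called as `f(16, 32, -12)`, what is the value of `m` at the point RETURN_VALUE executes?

LOAD_FAST b → push 32. Stack: [32]
LOAD_CONST → push 6. Stack: [32, 6]
BINARY_OP * → 32 * 6 = 192. Stack: [192]
STORE_FAST m → m=192. Stack: []
LOAD_FAST_LOAD_FAST b,a → push 32,16. Stack: [32, 16]
BINARY_OP ^ → 32 ^ 16 = 48. Stack: [48]
LOAD_FAST b → push 32. Stack: [48, 32]
BINARY_OP & → 48 & 32 = 32. Stack: [32]
STORE_FAST x → x=32. Stack: []
LOAD_CONST → push 2. Stack: [2]
LOAD_FAST b → push 32. Stack: [2, 32]
LOAD_CONST → push 8. Stack: [2, 32, 8]
BINARY_OP * → 32 * 8 = 256. Stack: [2, 256]
BINARY_OP * → 2 * 256 = 512. Stack: [512]
STORE_FAST y → y=512. Stack: []
LOAD_FAST x → push 32. Stack: [32]
RETURN_VALUE → return 32.

192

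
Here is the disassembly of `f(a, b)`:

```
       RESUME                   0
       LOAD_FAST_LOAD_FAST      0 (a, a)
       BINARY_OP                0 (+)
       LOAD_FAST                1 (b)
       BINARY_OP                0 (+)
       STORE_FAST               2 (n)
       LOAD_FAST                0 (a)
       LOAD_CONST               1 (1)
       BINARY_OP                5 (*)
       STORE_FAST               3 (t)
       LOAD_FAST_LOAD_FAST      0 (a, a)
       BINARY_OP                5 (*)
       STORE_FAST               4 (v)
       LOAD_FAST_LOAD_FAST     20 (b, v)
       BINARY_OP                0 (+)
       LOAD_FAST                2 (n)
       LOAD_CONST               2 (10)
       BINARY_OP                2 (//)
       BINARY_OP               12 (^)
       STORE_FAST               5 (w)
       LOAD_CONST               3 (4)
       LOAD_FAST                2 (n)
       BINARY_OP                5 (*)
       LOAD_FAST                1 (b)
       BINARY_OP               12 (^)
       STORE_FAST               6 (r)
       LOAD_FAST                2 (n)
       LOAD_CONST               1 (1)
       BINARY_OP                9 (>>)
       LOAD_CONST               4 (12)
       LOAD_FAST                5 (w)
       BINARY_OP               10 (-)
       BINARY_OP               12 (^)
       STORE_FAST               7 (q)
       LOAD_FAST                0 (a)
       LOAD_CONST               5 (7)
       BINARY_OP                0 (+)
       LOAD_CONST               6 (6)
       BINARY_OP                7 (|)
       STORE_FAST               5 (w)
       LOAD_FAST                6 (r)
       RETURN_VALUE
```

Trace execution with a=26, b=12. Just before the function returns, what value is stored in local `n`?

64

LOAD_FAST_LOAD_FAST a,a → push 26,26. Stack: [26, 26]
BINARY_OP + → 26 + 26 = 52. Stack: [52]
LOAD_FAST b → push 12. Stack: [52, 12]
BINARY_OP + → 52 + 12 = 64. Stack: [64]
STORE_FAST n → n=64. Stack: []
LOAD_FAST a → push 26. Stack: [26]
LOAD_CONST → push 1. Stack: [26, 1]
BINARY_OP * → 26 * 1 = 26. Stack: [26]
STORE_FAST t → t=26. Stack: []
LOAD_FAST_LOAD_FAST a,a → push 26,26. Stack: [26, 26]
BINARY_OP * → 26 * 26 = 676. Stack: [676]
STORE_FAST v → v=676. Stack: []
LOAD_FAST_LOAD_FAST b,v → push 12,676. Stack: [12, 676]
BINARY_OP + → 12 + 676 = 688. Stack: [688]
LOAD_FAST n → push 64. Stack: [688, 64]
LOAD_CONST → push 10. Stack: [688, 64, 10]
BINARY_OP // → 64 // 10 = 6. Stack: [688, 6]
BINARY_OP ^ → 688 ^ 6 = 694. Stack: [694]
STORE_FAST w → w=694. Stack: []
LOAD_CONST → push 4. Stack: [4]
LOAD_FAST n → push 64. Stack: [4, 64]
BINARY_OP * → 4 * 64 = 256. Stack: [256]
LOAD_FAST b → push 12. Stack: [256, 12]
BINARY_OP ^ → 256 ^ 12 = 268. Stack: [268]
STORE_FAST r → r=268. Stack: []
LOAD_FAST n → push 64. Stack: [64]
LOAD_CONST → push 1. Stack: [64, 1]
BINARY_OP >> → 64 >> 1 = 32. Stack: [32]
LOAD_CONST → push 12. Stack: [32, 12]
LOAD_FAST w → push 694. Stack: [32, 12, 694]
BINARY_OP - → 12 - 694 = -682. Stack: [32, -682]
BINARY_OP ^ → 32 ^ -682 = -650. Stack: [-650]
STORE_FAST q → q=-650. Stack: []
LOAD_FAST a → push 26. Stack: [26]
LOAD_CONST → push 7. Stack: [26, 7]
BINARY_OP + → 26 + 7 = 33. Stack: [33]
LOAD_CONST → push 6. Stack: [33, 6]
BINARY_OP | → 33 | 6 = 39. Stack: [39]
STORE_FAST w → w=39. Stack: []
LOAD_FAST r → push 268. Stack: [268]
RETURN_VALUE → return 268.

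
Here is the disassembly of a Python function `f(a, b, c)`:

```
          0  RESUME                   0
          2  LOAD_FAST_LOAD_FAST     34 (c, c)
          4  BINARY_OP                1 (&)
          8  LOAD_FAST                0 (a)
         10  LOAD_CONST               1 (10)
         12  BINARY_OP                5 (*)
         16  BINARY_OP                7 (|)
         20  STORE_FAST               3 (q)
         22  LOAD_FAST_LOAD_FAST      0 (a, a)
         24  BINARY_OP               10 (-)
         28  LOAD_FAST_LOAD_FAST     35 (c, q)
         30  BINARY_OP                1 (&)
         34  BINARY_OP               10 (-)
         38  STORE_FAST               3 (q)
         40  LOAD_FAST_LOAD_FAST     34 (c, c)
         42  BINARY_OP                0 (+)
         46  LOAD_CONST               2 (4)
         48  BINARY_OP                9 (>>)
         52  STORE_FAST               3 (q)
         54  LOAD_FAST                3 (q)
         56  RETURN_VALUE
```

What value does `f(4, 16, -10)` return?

LOAD_FAST_LOAD_FAST c,c → push -10,-10. Stack: [-10, -10]
BINARY_OP & → -10 & -10 = -10. Stack: [-10]
LOAD_FAST a → push 4. Stack: [-10, 4]
LOAD_CONST → push 10. Stack: [-10, 4, 10]
BINARY_OP * → 4 * 10 = 40. Stack: [-10, 40]
BINARY_OP | → -10 | 40 = -2. Stack: [-2]
STORE_FAST q → q=-2. Stack: []
LOAD_FAST_LOAD_FAST a,a → push 4,4. Stack: [4, 4]
BINARY_OP - → 4 - 4 = 0. Stack: [0]
LOAD_FAST_LOAD_FAST c,q → push -10,-2. Stack: [0, -10, -2]
BINARY_OP & → -10 & -2 = -10. Stack: [0, -10]
BINARY_OP - → 0 - -10 = 10. Stack: [10]
STORE_FAST q → q=10. Stack: []
LOAD_FAST_LOAD_FAST c,c → push -10,-10. Stack: [-10, -10]
BINARY_OP + → -10 + -10 = -20. Stack: [-20]
LOAD_CONST → push 4. Stack: [-20, 4]
BINARY_OP >> → -20 >> 4 = -2. Stack: [-2]
STORE_FAST q → q=-2. Stack: []
LOAD_FAST q → push -2. Stack: [-2]
RETURN_VALUE → return -2.

-2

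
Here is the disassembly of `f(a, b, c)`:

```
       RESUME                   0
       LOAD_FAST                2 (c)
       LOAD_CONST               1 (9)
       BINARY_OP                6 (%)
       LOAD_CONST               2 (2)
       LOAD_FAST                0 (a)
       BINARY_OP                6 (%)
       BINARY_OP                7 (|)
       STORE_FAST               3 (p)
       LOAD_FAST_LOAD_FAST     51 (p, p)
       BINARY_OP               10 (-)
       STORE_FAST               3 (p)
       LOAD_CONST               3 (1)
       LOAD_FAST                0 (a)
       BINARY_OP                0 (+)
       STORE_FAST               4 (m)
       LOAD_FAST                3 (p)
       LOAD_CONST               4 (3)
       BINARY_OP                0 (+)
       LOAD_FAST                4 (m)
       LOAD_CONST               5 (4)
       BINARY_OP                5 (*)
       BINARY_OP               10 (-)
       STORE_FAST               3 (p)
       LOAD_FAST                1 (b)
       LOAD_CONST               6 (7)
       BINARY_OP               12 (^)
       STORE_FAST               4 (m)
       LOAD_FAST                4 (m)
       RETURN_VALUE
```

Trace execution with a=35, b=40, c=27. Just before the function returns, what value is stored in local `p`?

LOAD_FAST c → push 27. Stack: [27]
LOAD_CONST → push 9. Stack: [27, 9]
BINARY_OP % → 27 % 9 = 0. Stack: [0]
LOAD_CONST → push 2. Stack: [0, 2]
LOAD_FAST a → push 35. Stack: [0, 2, 35]
BINARY_OP % → 2 % 35 = 2. Stack: [0, 2]
BINARY_OP | → 0 | 2 = 2. Stack: [2]
STORE_FAST p → p=2. Stack: []
LOAD_FAST_LOAD_FAST p,p → push 2,2. Stack: [2, 2]
BINARY_OP - → 2 - 2 = 0. Stack: [0]
STORE_FAST p → p=0. Stack: []
LOAD_CONST → push 1. Stack: [1]
LOAD_FAST a → push 35. Stack: [1, 35]
BINARY_OP + → 1 + 35 = 36. Stack: [36]
STORE_FAST m → m=36. Stack: []
LOAD_FAST p → push 0. Stack: [0]
LOAD_CONST → push 3. Stack: [0, 3]
BINARY_OP + → 0 + 3 = 3. Stack: [3]
LOAD_FAST m → push 36. Stack: [3, 36]
LOAD_CONST → push 4. Stack: [3, 36, 4]
BINARY_OP * → 36 * 4 = 144. Stack: [3, 144]
BINARY_OP - → 3 - 144 = -141. Stack: [-141]
STORE_FAST p → p=-141. Stack: []
LOAD_FAST b → push 40. Stack: [40]
LOAD_CONST → push 7. Stack: [40, 7]
BINARY_OP ^ → 40 ^ 7 = 47. Stack: [47]
STORE_FAST m → m=47. Stack: []
LOAD_FAST m → push 47. Stack: [47]
RETURN_VALUE → return 47.

-141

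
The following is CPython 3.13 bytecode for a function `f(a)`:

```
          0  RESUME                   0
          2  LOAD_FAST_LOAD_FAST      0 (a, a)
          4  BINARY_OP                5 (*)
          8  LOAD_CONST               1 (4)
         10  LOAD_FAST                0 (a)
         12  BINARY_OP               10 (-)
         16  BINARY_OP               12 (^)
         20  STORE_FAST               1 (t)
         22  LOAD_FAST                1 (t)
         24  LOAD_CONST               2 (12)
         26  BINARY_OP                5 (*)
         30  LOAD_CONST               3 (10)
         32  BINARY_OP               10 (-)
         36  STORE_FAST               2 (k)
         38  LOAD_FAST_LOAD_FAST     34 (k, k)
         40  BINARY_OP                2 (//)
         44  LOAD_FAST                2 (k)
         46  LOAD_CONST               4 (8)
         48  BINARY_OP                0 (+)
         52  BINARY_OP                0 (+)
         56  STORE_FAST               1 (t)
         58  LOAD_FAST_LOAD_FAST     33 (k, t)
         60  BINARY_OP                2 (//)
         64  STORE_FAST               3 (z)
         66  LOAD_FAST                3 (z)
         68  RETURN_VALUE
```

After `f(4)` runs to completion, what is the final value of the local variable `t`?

LOAD_FAST_LOAD_FAST a,a → push 4,4. Stack: [4, 4]
BINARY_OP * → 4 * 4 = 16. Stack: [16]
LOAD_CONST → push 4. Stack: [16, 4]
LOAD_FAST a → push 4. Stack: [16, 4, 4]
BINARY_OP - → 4 - 4 = 0. Stack: [16, 0]
BINARY_OP ^ → 16 ^ 0 = 16. Stack: [16]
STORE_FAST t → t=16. Stack: []
LOAD_FAST t → push 16. Stack: [16]
LOAD_CONST → push 12. Stack: [16, 12]
BINARY_OP * → 16 * 12 = 192. Stack: [192]
LOAD_CONST → push 10. Stack: [192, 10]
BINARY_OP - → 192 - 10 = 182. Stack: [182]
STORE_FAST k → k=182. Stack: []
LOAD_FAST_LOAD_FAST k,k → push 182,182. Stack: [182, 182]
BINARY_OP // → 182 // 182 = 1. Stack: [1]
LOAD_FAST k → push 182. Stack: [1, 182]
LOAD_CONST → push 8. Stack: [1, 182, 8]
BINARY_OP + → 182 + 8 = 190. Stack: [1, 190]
BINARY_OP + → 1 + 190 = 191. Stack: [191]
STORE_FAST t → t=191. Stack: []
LOAD_FAST_LOAD_FAST k,t → push 182,191. Stack: [182, 191]
BINARY_OP // → 182 // 191 = 0. Stack: [0]
STORE_FAST z → z=0. Stack: []
LOAD_FAST z → push 0. Stack: [0]
RETURN_VALUE → return 0.

191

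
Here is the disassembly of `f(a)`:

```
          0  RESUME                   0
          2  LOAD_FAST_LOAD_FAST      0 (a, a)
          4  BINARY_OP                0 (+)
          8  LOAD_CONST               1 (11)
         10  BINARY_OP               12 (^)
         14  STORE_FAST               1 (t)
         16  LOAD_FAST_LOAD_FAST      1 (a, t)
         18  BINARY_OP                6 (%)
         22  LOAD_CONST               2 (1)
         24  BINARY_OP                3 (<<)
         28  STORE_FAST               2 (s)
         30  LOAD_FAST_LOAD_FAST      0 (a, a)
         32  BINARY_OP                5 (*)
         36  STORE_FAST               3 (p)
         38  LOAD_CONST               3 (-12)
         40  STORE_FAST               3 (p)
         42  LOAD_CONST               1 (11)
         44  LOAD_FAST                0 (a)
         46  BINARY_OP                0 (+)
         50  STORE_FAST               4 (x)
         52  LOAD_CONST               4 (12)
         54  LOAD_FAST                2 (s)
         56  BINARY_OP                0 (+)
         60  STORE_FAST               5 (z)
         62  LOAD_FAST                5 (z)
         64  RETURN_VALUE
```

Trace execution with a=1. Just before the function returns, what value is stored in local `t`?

9

LOAD_FAST_LOAD_FAST a,a → push 1,1. Stack: [1, 1]
BINARY_OP + → 1 + 1 = 2. Stack: [2]
LOAD_CONST → push 11. Stack: [2, 11]
BINARY_OP ^ → 2 ^ 11 = 9. Stack: [9]
STORE_FAST t → t=9. Stack: []
LOAD_FAST_LOAD_FAST a,t → push 1,9. Stack: [1, 9]
BINARY_OP % → 1 % 9 = 1. Stack: [1]
LOAD_CONST → push 1. Stack: [1, 1]
BINARY_OP << → 1 << 1 = 2. Stack: [2]
STORE_FAST s → s=2. Stack: []
LOAD_FAST_LOAD_FAST a,a → push 1,1. Stack: [1, 1]
BINARY_OP * → 1 * 1 = 1. Stack: [1]
STORE_FAST p → p=1. Stack: []
LOAD_CONST → push -12. Stack: [-12]
STORE_FAST p → p=-12. Stack: []
LOAD_CONST → push 11. Stack: [11]
LOAD_FAST a → push 1. Stack: [11, 1]
BINARY_OP + → 11 + 1 = 12. Stack: [12]
STORE_FAST x → x=12. Stack: []
LOAD_CONST → push 12. Stack: [12]
LOAD_FAST s → push 2. Stack: [12, 2]
BINARY_OP + → 12 + 2 = 14. Stack: [14]
STORE_FAST z → z=14. Stack: []
LOAD_FAST z → push 14. Stack: [14]
RETURN_VALUE → return 14.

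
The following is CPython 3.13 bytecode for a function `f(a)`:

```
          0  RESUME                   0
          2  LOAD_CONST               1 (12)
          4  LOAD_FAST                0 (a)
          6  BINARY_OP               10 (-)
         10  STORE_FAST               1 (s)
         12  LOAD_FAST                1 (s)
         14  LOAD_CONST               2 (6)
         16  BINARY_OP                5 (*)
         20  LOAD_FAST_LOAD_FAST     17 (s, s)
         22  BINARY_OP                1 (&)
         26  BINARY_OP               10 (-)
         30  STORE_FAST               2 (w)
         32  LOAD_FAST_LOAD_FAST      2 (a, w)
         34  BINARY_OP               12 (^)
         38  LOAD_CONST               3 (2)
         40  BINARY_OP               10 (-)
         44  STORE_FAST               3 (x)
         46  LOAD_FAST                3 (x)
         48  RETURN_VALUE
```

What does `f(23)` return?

LOAD_CONST → push 12. Stack: [12]
LOAD_FAST a → push 23. Stack: [12, 23]
BINARY_OP - → 12 - 23 = -11. Stack: [-11]
STORE_FAST s → s=-11. Stack: []
LOAD_FAST s → push -11. Stack: [-11]
LOAD_CONST → push 6. Stack: [-11, 6]
BINARY_OP * → -11 * 6 = -66. Stack: [-66]
LOAD_FAST_LOAD_FAST s,s → push -11,-11. Stack: [-66, -11, -11]
BINARY_OP & → -11 & -11 = -11. Stack: [-66, -11]
BINARY_OP - → -66 - -11 = -55. Stack: [-55]
STORE_FAST w → w=-55. Stack: []
LOAD_FAST_LOAD_FAST a,w → push 23,-55. Stack: [23, -55]
BINARY_OP ^ → 23 ^ -55 = -34. Stack: [-34]
LOAD_CONST → push 2. Stack: [-34, 2]
BINARY_OP - → -34 - 2 = -36. Stack: [-36]
STORE_FAST x → x=-36. Stack: []
LOAD_FAST x → push -36. Stack: [-36]
RETURN_VALUE → return -36.

-36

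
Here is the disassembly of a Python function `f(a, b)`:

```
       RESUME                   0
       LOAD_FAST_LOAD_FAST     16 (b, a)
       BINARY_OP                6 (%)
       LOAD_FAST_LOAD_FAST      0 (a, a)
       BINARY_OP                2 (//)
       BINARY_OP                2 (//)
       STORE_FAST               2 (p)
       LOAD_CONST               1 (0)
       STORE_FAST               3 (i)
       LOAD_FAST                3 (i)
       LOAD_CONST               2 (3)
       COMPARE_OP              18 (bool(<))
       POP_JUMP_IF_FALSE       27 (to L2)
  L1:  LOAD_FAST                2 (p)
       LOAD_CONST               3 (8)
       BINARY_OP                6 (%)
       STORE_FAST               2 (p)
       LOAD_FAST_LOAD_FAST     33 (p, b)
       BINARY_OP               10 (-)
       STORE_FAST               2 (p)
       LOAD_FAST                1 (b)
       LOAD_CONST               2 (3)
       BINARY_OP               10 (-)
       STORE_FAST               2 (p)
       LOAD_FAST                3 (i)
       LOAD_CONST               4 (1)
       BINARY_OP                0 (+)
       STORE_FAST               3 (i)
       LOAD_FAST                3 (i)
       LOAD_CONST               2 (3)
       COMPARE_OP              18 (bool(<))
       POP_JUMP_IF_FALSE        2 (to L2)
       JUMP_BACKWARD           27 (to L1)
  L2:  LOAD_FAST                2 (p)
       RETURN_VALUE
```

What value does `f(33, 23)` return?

20

LOAD_FAST_LOAD_FAST b,a → push 23,33
BINARY_OP % → 23 % 33 = 23
LOAD_FAST_LOAD_FAST a,a → push 33,33
BINARY_OP // → 33 // 33 = 1
BINARY_OP // → 23 // 1 = 23
STORE_FAST p → p=23
LOAD_CONST → push 0
STORE_FAST i → i=0
LOAD_FAST i → push 0
LOAD_CONST → push 3
COMPARE_OP bool(<) → 0 vs 3 = True
POP_JUMP_IF_FALSE → pop True; no jump
LOAD_FAST p → push 23
LOAD_CONST → push 8
BINARY_OP % → 23 % 8 = 7
STORE_FAST p → p=7
LOAD_FAST_LOAD_FAST p,b → push 7,23
BINARY_OP - → 7 - 23 = -16
STORE_FAST p → p=-16
LOAD_FAST b → push 23
LOAD_CONST → push 3
BINARY_OP - → 23 - 3 = 20
STORE_FAST p → p=20
LOAD_FAST i → push 0
LOAD_CONST → push 1
BINARY_OP + → 0 + 1 = 1
STORE_FAST i → i=1
LOAD_FAST i → push 1
LOAD_CONST → push 3
COMPARE_OP bool(<) → 1 vs 3 = True
POP_JUMP_IF_FALSE → pop True; no jump
LOAD_FAST p → push 20
LOAD_CONST → push 8
BINARY_OP % → 20 % 8 = 4
STORE_FAST p → p=4
LOAD_FAST_LOAD_FAST p,b → push 4,23
BINARY_OP - → 4 - 23 = -19
STORE_FAST p → p=-19
LOAD_FAST b → push 23
LOAD_CONST → push 3
BINARY_OP - → 23 - 3 = 20
STORE_FAST p → p=20
LOAD_FAST i → push 1
LOAD_CONST → push 1
BINARY_OP + → 1 + 1 = 2
STORE_FAST i → i=2
LOAD_FAST i → push 2
LOAD_CONST → push 3
COMPARE_OP bool(<) → 2 vs 3 = True
POP_JUMP_IF_FALSE → pop True; no jump
LOAD_FAST p → push 20
LOAD_CONST → push 8
BINARY_OP % → 20 % 8 = 4
STORE_FAST p → p=4
LOAD_FAST_LOAD_FAST p,b → push 4,23
BINARY_OP - → 4 - 23 = -19
STORE_FAST p → p=-19
LOAD_FAST b → push 23
LOAD_CONST → push 3
BINARY_OP - → 23 - 3 = 20
STORE_FAST p → p=20
LOAD_FAST i → push 2
LOAD_CONST → push 1
BINARY_OP + → 2 + 1 = 3
STORE_FAST i → i=3
LOAD_FAST i → push 3
LOAD_CONST → push 3
COMPARE_OP bool(<) → 3 vs 3 = False
POP_JUMP_IF_FALSE → pop False; jump
LOAD_FAST p → push 20
RETURN_VALUE → return 20.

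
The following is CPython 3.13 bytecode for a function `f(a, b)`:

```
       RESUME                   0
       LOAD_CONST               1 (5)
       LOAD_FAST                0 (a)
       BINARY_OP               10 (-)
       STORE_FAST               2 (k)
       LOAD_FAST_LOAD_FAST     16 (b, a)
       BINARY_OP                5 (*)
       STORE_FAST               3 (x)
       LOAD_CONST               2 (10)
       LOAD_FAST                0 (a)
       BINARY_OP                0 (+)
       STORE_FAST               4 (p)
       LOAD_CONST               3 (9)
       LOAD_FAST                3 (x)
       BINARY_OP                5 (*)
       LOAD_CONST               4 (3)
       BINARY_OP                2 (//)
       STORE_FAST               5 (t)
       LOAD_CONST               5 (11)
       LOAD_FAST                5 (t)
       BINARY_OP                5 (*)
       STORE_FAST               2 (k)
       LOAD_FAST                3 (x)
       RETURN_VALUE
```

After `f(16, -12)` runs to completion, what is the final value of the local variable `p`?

LOAD_CONST → push 5. Stack: [5]
LOAD_FAST a → push 16. Stack: [5, 16]
BINARY_OP - → 5 - 16 = -11. Stack: [-11]
STORE_FAST k → k=-11. Stack: []
LOAD_FAST_LOAD_FAST b,a → push -12,16. Stack: [-12, 16]
BINARY_OP * → -12 * 16 = -192. Stack: [-192]
STORE_FAST x → x=-192. Stack: []
LOAD_CONST → push 10. Stack: [10]
LOAD_FAST a → push 16. Stack: [10, 16]
BINARY_OP + → 10 + 16 = 26. Stack: [26]
STORE_FAST p → p=26. Stack: []
LOAD_CONST → push 9. Stack: [9]
LOAD_FAST x → push -192. Stack: [9, -192]
BINARY_OP * → 9 * -192 = -1728. Stack: [-1728]
LOAD_CONST → push 3. Stack: [-1728, 3]
BINARY_OP // → -1728 // 3 = -576. Stack: [-576]
STORE_FAST t → t=-576. Stack: []
LOAD_CONST → push 11. Stack: [11]
LOAD_FAST t → push -576. Stack: [11, -576]
BINARY_OP * → 11 * -576 = -6336. Stack: [-6336]
STORE_FAST k → k=-6336. Stack: []
LOAD_FAST x → push -192. Stack: [-192]
RETURN_VALUE → return -192.

26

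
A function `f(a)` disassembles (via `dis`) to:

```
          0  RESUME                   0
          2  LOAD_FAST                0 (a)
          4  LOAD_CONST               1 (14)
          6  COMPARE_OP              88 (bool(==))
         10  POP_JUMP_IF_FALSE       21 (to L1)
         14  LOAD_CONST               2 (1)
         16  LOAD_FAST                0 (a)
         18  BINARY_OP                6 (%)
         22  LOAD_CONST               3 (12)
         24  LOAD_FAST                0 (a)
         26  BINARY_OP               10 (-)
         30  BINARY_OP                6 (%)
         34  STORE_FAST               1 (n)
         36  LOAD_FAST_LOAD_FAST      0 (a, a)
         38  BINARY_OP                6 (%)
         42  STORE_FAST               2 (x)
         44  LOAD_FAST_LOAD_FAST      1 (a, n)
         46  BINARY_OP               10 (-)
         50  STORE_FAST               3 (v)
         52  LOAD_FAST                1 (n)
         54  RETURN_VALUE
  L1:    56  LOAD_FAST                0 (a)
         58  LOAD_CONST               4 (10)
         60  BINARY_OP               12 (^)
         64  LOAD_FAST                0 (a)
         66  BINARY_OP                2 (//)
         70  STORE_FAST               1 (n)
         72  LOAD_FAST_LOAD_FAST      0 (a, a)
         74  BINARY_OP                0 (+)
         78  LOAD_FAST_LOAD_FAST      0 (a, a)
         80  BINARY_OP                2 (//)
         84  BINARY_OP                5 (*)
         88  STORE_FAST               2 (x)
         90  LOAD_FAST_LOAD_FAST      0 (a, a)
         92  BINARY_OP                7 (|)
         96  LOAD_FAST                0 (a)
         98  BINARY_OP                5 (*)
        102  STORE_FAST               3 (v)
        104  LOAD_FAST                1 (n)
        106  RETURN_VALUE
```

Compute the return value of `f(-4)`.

2

LOAD_FAST a → push -4. Stack: [-4]
LOAD_CONST → push 14. Stack: [-4, 14]
COMPARE_OP bool(==) → -4 vs 14 = False. Stack: [False]
POP_JUMP_IF_FALSE → pop False; jump. Stack: []
LOAD_FAST a → push -4. Stack: [-4]
LOAD_CONST → push 10. Stack: [-4, 10]
BINARY_OP ^ → -4 ^ 10 = -10. Stack: [-10]
LOAD_FAST a → push -4. Stack: [-10, -4]
BINARY_OP // → -10 // -4 = 2. Stack: [2]
STORE_FAST n → n=2. Stack: []
LOAD_FAST_LOAD_FAST a,a → push -4,-4. Stack: [-4, -4]
BINARY_OP + → -4 + -4 = -8. Stack: [-8]
LOAD_FAST_LOAD_FAST a,a → push -4,-4. Stack: [-8, -4, -4]
BINARY_OP // → -4 // -4 = 1. Stack: [-8, 1]
BINARY_OP * → -8 * 1 = -8. Stack: [-8]
STORE_FAST x → x=-8. Stack: []
LOAD_FAST_LOAD_FAST a,a → push -4,-4. Stack: [-4, -4]
BINARY_OP | → -4 | -4 = -4. Stack: [-4]
LOAD_FAST a → push -4. Stack: [-4, -4]
BINARY_OP * → -4 * -4 = 16. Stack: [16]
STORE_FAST v → v=16. Stack: []
LOAD_FAST n → push 2. Stack: [2]
RETURN_VALUE → return 2.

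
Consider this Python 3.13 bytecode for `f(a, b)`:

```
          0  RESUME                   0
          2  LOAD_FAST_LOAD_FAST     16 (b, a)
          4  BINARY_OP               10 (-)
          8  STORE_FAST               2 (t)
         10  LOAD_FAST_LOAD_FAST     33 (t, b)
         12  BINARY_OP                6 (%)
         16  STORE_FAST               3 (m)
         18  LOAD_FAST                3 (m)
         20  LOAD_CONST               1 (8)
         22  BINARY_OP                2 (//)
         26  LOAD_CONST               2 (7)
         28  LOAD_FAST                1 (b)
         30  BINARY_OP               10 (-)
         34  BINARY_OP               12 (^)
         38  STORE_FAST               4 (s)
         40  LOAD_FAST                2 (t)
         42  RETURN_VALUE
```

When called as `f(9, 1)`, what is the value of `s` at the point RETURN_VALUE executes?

6

LOAD_FAST_LOAD_FAST b,a → push 1,9. Stack: [1, 9]
BINARY_OP - → 1 - 9 = -8. Stack: [-8]
STORE_FAST t → t=-8. Stack: []
LOAD_FAST_LOAD_FAST t,b → push -8,1. Stack: [-8, 1]
BINARY_OP % → -8 % 1 = 0. Stack: [0]
STORE_FAST m → m=0. Stack: []
LOAD_FAST m → push 0. Stack: [0]
LOAD_CONST → push 8. Stack: [0, 8]
BINARY_OP // → 0 // 8 = 0. Stack: [0]
LOAD_CONST → push 7. Stack: [0, 7]
LOAD_FAST b → push 1. Stack: [0, 7, 1]
BINARY_OP - → 7 - 1 = 6. Stack: [0, 6]
BINARY_OP ^ → 0 ^ 6 = 6. Stack: [6]
STORE_FAST s → s=6. Stack: []
LOAD_FAST t → push -8. Stack: [-8]
RETURN_VALUE → return -8.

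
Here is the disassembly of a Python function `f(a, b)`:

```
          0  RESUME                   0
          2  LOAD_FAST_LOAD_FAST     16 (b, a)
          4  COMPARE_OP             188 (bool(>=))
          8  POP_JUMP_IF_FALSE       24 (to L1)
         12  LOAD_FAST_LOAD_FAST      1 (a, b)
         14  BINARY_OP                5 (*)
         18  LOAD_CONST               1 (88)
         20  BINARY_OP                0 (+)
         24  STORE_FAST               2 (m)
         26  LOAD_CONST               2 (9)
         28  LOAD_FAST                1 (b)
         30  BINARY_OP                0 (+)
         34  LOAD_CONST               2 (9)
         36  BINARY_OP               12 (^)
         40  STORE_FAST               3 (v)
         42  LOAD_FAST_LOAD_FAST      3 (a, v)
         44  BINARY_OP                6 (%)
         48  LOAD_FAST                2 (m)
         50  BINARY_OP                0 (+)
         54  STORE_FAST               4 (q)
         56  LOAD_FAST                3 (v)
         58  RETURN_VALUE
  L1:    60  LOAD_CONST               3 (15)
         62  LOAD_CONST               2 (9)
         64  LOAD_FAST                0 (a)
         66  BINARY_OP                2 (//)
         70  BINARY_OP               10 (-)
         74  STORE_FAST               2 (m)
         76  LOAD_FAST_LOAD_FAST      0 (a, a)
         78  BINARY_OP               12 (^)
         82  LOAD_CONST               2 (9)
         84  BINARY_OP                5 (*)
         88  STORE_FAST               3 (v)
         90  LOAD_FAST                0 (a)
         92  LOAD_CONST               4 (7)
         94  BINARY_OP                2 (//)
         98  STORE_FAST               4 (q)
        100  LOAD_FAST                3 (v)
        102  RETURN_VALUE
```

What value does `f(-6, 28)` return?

LOAD_FAST_LOAD_FAST b,a → push 28,-6. Stack: [28, -6]
COMPARE_OP bool(>=) → 28 vs -6 = True. Stack: [True]
POP_JUMP_IF_FALSE → pop True; no jump. Stack: []
LOAD_FAST_LOAD_FAST a,b → push -6,28. Stack: [-6, 28]
BINARY_OP * → -6 * 28 = -168. Stack: [-168]
LOAD_CONST → push 88. Stack: [-168, 88]
BINARY_OP + → -168 + 88 = -80. Stack: [-80]
STORE_FAST m → m=-80. Stack: []
LOAD_CONST → push 9. Stack: [9]
LOAD_FAST b → push 28. Stack: [9, 28]
BINARY_OP + → 9 + 28 = 37. Stack: [37]
LOAD_CONST → push 9. Stack: [37, 9]
BINARY_OP ^ → 37 ^ 9 = 44. Stack: [44]
STORE_FAST v → v=44. Stack: []
LOAD_FAST_LOAD_FAST a,v → push -6,44. Stack: [-6, 44]
BINARY_OP % → -6 % 44 = 38. Stack: [38]
LOAD_FAST m → push -80. Stack: [38, -80]
BINARY_OP + → 38 + -80 = -42. Stack: [-42]
STORE_FAST q → q=-42. Stack: []
LOAD_FAST v → push 44. Stack: [44]
RETURN_VALUE → return 44.

44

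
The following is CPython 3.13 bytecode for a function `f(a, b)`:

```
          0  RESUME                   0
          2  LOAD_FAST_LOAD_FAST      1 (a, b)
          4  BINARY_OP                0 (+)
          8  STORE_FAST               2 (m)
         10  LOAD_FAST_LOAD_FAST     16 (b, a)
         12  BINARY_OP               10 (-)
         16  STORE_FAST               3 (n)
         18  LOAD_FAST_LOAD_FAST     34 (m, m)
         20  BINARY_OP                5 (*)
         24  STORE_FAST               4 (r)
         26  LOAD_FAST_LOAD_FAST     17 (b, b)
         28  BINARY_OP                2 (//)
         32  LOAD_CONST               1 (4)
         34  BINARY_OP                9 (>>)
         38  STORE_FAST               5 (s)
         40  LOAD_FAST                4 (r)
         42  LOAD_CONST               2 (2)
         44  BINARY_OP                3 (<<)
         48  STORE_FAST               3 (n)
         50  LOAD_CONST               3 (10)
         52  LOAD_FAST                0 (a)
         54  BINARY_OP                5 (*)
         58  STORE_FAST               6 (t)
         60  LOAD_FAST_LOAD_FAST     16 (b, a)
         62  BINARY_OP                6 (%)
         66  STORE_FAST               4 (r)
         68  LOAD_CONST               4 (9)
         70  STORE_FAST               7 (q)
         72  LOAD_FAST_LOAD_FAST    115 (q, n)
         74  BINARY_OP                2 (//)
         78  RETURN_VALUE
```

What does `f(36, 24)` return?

LOAD_FAST_LOAD_FAST a,b → push 36,24. Stack: [36, 24]
BINARY_OP + → 36 + 24 = 60. Stack: [60]
STORE_FAST m → m=60. Stack: []
LOAD_FAST_LOAD_FAST b,a → push 24,36. Stack: [24, 36]
BINARY_OP - → 24 - 36 = -12. Stack: [-12]
STORE_FAST n → n=-12. Stack: []
LOAD_FAST_LOAD_FAST m,m → push 60,60. Stack: [60, 60]
BINARY_OP * → 60 * 60 = 3600. Stack: [3600]
STORE_FAST r → r=3600. Stack: []
LOAD_FAST_LOAD_FAST b,b → push 24,24. Stack: [24, 24]
BINARY_OP // → 24 // 24 = 1. Stack: [1]
LOAD_CONST → push 4. Stack: [1, 4]
BINARY_OP >> → 1 >> 4 = 0. Stack: [0]
STORE_FAST s → s=0. Stack: []
LOAD_FAST r → push 3600. Stack: [3600]
LOAD_CONST → push 2. Stack: [3600, 2]
BINARY_OP << → 3600 << 2 = 14400. Stack: [14400]
STORE_FAST n → n=14400. Stack: []
LOAD_CONST → push 10. Stack: [10]
LOAD_FAST a → push 36. Stack: [10, 36]
BINARY_OP * → 10 * 36 = 360. Stack: [360]
STORE_FAST t → t=360. Stack: []
LOAD_FAST_LOAD_FAST b,a → push 24,36. Stack: [24, 36]
BINARY_OP % → 24 % 36 = 24. Stack: [24]
STORE_FAST r → r=24. Stack: []
LOAD_CONST → push 9. Stack: [9]
STORE_FAST q → q=9. Stack: []
LOAD_FAST_LOAD_FAST q,n → push 9,14400. Stack: [9, 14400]
BINARY_OP // → 9 // 14400 = 0. Stack: [0]
RETURN_VALUE → return 0.

0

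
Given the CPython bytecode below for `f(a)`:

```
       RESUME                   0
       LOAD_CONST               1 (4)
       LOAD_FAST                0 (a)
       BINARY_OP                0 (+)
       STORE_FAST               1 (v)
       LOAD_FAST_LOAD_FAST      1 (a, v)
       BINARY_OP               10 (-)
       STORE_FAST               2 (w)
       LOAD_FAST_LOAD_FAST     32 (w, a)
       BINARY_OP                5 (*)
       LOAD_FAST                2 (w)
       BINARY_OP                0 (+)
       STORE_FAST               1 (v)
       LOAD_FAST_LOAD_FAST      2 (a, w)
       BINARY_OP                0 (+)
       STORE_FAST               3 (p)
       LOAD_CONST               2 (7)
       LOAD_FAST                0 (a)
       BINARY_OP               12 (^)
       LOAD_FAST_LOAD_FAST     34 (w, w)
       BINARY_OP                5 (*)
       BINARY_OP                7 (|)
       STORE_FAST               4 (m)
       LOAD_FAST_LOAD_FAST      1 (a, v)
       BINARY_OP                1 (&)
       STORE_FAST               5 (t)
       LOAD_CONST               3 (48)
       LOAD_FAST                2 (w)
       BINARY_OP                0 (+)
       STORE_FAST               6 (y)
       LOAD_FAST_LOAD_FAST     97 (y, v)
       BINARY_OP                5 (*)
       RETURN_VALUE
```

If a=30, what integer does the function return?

LOAD_CONST → push 4. Stack: [4]
LOAD_FAST a → push 30. Stack: [4, 30]
BINARY_OP + → 4 + 30 = 34. Stack: [34]
STORE_FAST v → v=34. Stack: []
LOAD_FAST_LOAD_FAST a,v → push 30,34. Stack: [30, 34]
BINARY_OP - → 30 - 34 = -4. Stack: [-4]
STORE_FAST w → w=-4. Stack: []
LOAD_FAST_LOAD_FAST w,a → push -4,30. Stack: [-4, 30]
BINARY_OP * → -4 * 30 = -120. Stack: [-120]
LOAD_FAST w → push -4. Stack: [-120, -4]
BINARY_OP + → -120 + -4 = -124. Stack: [-124]
STORE_FAST v → v=-124. Stack: []
LOAD_FAST_LOAD_FAST a,w → push 30,-4. Stack: [30, -4]
BINARY_OP + → 30 + -4 = 26. Stack: [26]
STORE_FAST p → p=26. Stack: []
LOAD_CONST → push 7. Stack: [7]
LOAD_FAST a → push 30. Stack: [7, 30]
BINARY_OP ^ → 7 ^ 30 = 25. Stack: [25]
LOAD_FAST_LOAD_FAST w,w → push -4,-4. Stack: [25, -4, -4]
BINARY_OP * → -4 * -4 = 16. Stack: [25, 16]
BINARY_OP | → 25 | 16 = 25. Stack: [25]
STORE_FAST m → m=25. Stack: []
LOAD_FAST_LOAD_FAST a,v → push 30,-124. Stack: [30, -124]
BINARY_OP & → 30 & -124 = 4. Stack: [4]
STORE_FAST t → t=4. Stack: []
LOAD_CONST → push 48. Stack: [48]
LOAD_FAST w → push -4. Stack: [48, -4]
BINARY_OP + → 48 + -4 = 44. Stack: [44]
STORE_FAST y → y=44. Stack: []
LOAD_FAST_LOAD_FAST y,v → push 44,-124. Stack: [44, -124]
BINARY_OP * → 44 * -124 = -5456. Stack: [-5456]
RETURN_VALUE → return -5456.

-5456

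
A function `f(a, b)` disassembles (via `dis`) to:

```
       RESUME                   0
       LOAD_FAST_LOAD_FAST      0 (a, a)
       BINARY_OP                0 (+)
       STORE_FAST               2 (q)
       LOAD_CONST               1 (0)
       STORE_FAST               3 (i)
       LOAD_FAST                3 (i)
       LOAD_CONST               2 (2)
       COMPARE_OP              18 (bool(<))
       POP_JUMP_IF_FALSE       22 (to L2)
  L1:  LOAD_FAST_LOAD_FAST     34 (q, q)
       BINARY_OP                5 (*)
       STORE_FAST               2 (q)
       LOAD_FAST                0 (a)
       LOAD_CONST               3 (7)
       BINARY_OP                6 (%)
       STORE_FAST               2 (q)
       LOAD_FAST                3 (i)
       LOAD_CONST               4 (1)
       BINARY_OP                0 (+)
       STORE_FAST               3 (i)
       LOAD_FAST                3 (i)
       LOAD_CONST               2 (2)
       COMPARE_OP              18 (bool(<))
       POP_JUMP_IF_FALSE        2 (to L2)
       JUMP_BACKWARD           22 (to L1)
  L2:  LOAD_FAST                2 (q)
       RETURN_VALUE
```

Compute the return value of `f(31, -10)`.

LOAD_FAST_LOAD_FAST a,a → push 31,31. Stack: [31, 31]
BINARY_OP + → 31 + 31 = 62. Stack: [62]
STORE_FAST q → q=62. Stack: []
LOAD_CONST → push 0. Stack: [0]
STORE_FAST i → i=0. Stack: []
LOAD_FAST i → push 0. Stack: [0]
LOAD_CONST → push 2. Stack: [0, 2]
COMPARE_OP bool(<) → 0 vs 2 = True. Stack: [True]
POP_JUMP_IF_FALSE → pop True; no jump. Stack: []
LOAD_FAST_LOAD_FAST q,q → push 62,62. Stack: [62, 62]
BINARY_OP * → 62 * 62 = 3844. Stack: [3844]
STORE_FAST q → q=3844. Stack: []
LOAD_FAST a → push 31. Stack: [31]
LOAD_CONST → push 7. Stack: [31, 7]
BINARY_OP % → 31 % 7 = 3. Stack: [3]
STORE_FAST q → q=3. Stack: []
LOAD_FAST i → push 0. Stack: [0]
LOAD_CONST → push 1. Stack: [0, 1]
BINARY_OP + → 0 + 1 = 1. Stack: [1]
STORE_FAST i → i=1. Stack: []
LOAD_FAST i → push 1. Stack: [1]
LOAD_CONST → push 2. Stack: [1, 2]
COMPARE_OP bool(<) → 1 vs 2 = True. Stack: [True]
POP_JUMP_IF_FALSE → pop True; no jump. Stack: []
LOAD_FAST_LOAD_FAST q,q → push 3,3. Stack: [3, 3]
BINARY_OP * → 3 * 3 = 9. Stack: [9]
STORE_FAST q → q=9. Stack: []
LOAD_FAST a → push 31. Stack: [31]
LOAD_CONST → push 7. Stack: [31, 7]
BINARY_OP % → 31 % 7 = 3. Stack: [3]
STORE_FAST q → q=3. Stack: []
LOAD_FAST i → push 1. Stack: [1]
LOAD_CONST → push 1. Stack: [1, 1]
BINARY_OP + → 1 + 1 = 2. Stack: [2]
STORE_FAST i → i=2. Stack: []
LOAD_FAST i → push 2. Stack: [2]
LOAD_CONST → push 2. Stack: [2, 2]
COMPARE_OP bool(<) → 2 vs 2 = False. Stack: [False]
POP_JUMP_IF_FALSE → pop False; jump. Stack: []
LOAD_FAST q → push 3. Stack: [3]
RETURN_VALUE → return 3.

3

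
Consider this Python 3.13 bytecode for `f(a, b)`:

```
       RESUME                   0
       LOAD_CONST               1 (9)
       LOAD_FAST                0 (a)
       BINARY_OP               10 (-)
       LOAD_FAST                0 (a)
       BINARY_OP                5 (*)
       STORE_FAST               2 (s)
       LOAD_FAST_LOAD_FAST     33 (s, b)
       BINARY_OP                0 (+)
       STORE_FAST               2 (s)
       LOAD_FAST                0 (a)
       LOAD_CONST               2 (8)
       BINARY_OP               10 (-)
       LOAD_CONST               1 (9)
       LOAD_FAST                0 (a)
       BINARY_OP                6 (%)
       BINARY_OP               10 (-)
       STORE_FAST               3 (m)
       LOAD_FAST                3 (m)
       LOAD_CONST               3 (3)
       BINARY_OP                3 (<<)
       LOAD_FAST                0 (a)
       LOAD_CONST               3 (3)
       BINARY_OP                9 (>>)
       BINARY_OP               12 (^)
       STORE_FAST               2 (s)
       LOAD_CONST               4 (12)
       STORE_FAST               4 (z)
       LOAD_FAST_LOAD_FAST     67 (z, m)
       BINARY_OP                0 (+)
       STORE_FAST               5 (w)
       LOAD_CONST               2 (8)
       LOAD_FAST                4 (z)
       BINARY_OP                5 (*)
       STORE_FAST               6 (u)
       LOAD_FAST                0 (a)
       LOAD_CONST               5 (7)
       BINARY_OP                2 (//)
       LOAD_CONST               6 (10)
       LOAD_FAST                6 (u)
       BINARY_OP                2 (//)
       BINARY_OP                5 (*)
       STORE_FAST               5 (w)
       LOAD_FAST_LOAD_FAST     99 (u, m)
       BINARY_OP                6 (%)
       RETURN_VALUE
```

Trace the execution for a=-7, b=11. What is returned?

-4

LOAD_CONST → push 9. Stack: [9]
LOAD_FAST a → push -7. Stack: [9, -7]
BINARY_OP - → 9 - -7 = 16. Stack: [16]
LOAD_FAST a → push -7. Stack: [16, -7]
BINARY_OP * → 16 * -7 = -112. Stack: [-112]
STORE_FAST s → s=-112. Stack: []
LOAD_FAST_LOAD_FAST s,b → push -112,11. Stack: [-112, 11]
BINARY_OP + → -112 + 11 = -101. Stack: [-101]
STORE_FAST s → s=-101. Stack: []
LOAD_FAST a → push -7. Stack: [-7]
LOAD_CONST → push 8. Stack: [-7, 8]
BINARY_OP - → -7 - 8 = -15. Stack: [-15]
LOAD_CONST → push 9. Stack: [-15, 9]
LOAD_FAST a → push -7. Stack: [-15, 9, -7]
BINARY_OP % → 9 % -7 = -5. Stack: [-15, -5]
BINARY_OP - → -15 - -5 = -10. Stack: [-10]
STORE_FAST m → m=-10. Stack: []
LOAD_FAST m → push -10. Stack: [-10]
LOAD_CONST → push 3. Stack: [-10, 3]
BINARY_OP << → -10 << 3 = -80. Stack: [-80]
LOAD_FAST a → push -7. Stack: [-80, -7]
LOAD_CONST → push 3. Stack: [-80, -7, 3]
BINARY_OP >> → -7 >> 3 = -1. Stack: [-80, -1]
BINARY_OP ^ → -80 ^ -1 = 79. Stack: [79]
STORE_FAST s → s=79. Stack: []
LOAD_CONST → push 12. Stack: [12]
STORE_FAST z → z=12. Stack: []
LOAD_FAST_LOAD_FAST z,m → push 12,-10. Stack: [12, -10]
BINARY_OP + → 12 + -10 = 2. Stack: [2]
STORE_FAST w → w=2. Stack: []
LOAD_CONST → push 8. Stack: [8]
LOAD_FAST z → push 12. Stack: [8, 12]
BINARY_OP * → 8 * 12 = 96. Stack: [96]
STORE_FAST u → u=96. Stack: []
LOAD_FAST a → push -7. Stack: [-7]
LOAD_CONST → push 7. Stack: [-7, 7]
BINARY_OP // → -7 // 7 = -1. Stack: [-1]
LOAD_CONST → push 10. Stack: [-1, 10]
LOAD_FAST u → push 96. Stack: [-1, 10, 96]
BINARY_OP // → 10 // 96 = 0. Stack: [-1, 0]
BINARY_OP * → -1 * 0 = 0. Stack: [0]
STORE_FAST w → w=0. Stack: []
LOAD_FAST_LOAD_FAST u,m → push 96,-10. Stack: [96, -10]
BINARY_OP % → 96 % -10 = -4. Stack: [-4]
RETURN_VALUE → return -4.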